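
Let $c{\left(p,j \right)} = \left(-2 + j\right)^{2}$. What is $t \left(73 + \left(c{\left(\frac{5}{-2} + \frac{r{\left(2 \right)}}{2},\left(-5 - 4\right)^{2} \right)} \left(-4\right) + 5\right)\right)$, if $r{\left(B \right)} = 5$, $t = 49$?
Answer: $-1219414$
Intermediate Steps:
$t \left(73 + \left(c{\left(\frac{5}{-2} + \frac{r{\left(2 \right)}}{2},\left(-5 - 4\right)^{2} \right)} \left(-4\right) + 5\right)\right) = 49 \left(73 + \left(\left(-2 + \left(-5 - 4\right)^{2}\right)^{2} \left(-4\right) + 5\right)\right) = 49 \left(73 + \left(\left(-2 + \left(-9\right)^{2}\right)^{2} \left(-4\right) + 5\right)\right) = 49 \left(73 + \left(\left(-2 + 81\right)^{2} \left(-4\right) + 5\right)\right) = 49 \left(73 + \left(79^{2} \left(-4\right) + 5\right)\right) = 49 \left(73 + \left(6241 \left(-4\right) + 5\right)\right) = 49 \left(73 + \left(-24964 + 5\right)\right) = 49 \left(73 - 24959\right) = 49 \left(-24886\right) = -1219414$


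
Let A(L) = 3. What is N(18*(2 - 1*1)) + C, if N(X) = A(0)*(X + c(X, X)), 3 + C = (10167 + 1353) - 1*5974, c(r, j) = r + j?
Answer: 5705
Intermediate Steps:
c(r, j) = j + r
C = 5543 (C = -3 + ((10167 + 1353) - 1*5974) = -3 + (11520 - 5974) = -3 + 5546 = 5543)
N(X) = 9*X (N(X) = 3*(X + (X + X)) = 3*(X + 2*X) = 3*(3*X) = 9*X)
N(18*(2 - 1*1)) + C = 9*(18*(2 - 1*1)) + 5543 = 9*(18*(2 - 1)) + 5543 = 9*(18*1) + 5543 = 9*18 + 5543 = 162 + 5543 = 5705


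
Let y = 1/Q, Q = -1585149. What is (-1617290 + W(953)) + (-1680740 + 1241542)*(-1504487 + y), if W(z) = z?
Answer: 1047412667310202459/1585149 ≈ 6.6077e+11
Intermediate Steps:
y = -1/1585149 (y = 1/(-1585149) = -1/1585149 ≈ -6.3086e-7)
(-1617290 + W(953)) + (-1680740 + 1241542)*(-1504487 + y) = (-1617290 + 953) + (-1680740 + 1241542)*(-1504487 - 1/1585149) = -1616337 - 439198*(-2384836063564/1585149) = -1616337 + 1047415229445181672/1585149 = 1047412667310202459/1585149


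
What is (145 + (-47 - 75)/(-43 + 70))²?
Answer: 14386849/729 ≈ 19735.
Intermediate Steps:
(145 + (-47 - 75)/(-43 + 70))² = (145 - 122/27)² = (3793/27)² = 14386849/729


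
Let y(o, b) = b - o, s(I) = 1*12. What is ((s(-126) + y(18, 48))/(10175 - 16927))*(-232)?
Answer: 609/422 ≈ 1.4431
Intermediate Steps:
s(I) = 12
((s(-126) + y(18, 48))/(10175 - 16927))*(-232) = ((12 + (48 - 1*18))/(10175 - 16927))*(-232) = ((12 + (48 - 18))/(-6752))*(-232) = ((12 + 30)*(-1/6752))*(-232) = (42*(-1/6752))*(-232) = -21/3376*(-232) = 609/422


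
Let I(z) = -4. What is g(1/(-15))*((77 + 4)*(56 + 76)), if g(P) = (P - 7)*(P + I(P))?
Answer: 7681608/25 ≈ 3.0726e+5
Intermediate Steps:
g(P) = (-7 + P)*(-4 + P) (g(P) = (P - 7)*(P - 4) = (-7 + P)*(-4 + P))
g(1/(-15))*((77 + 4)*(56 + 76)) = (28 + (1/(-15))**2 - 11/(-15))*((77 + 4)*(56 + 76)) = (28 + (-1/15)**2 - 11*(-1/15))*(81*132) = (28 + 1/225 + 11/15)*10692 = (6466/225)*10692 = 7681608/25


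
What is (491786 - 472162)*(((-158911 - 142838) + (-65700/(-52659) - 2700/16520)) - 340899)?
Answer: -30474747263560996/2416463 ≈ -1.2611e+10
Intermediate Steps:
(491786 - 472162)*(((-158911 - 142838) + (-65700/(-52659) - 2700/16520)) - 340899) = 19624*((-301749 + (-65700*(-1/52659) - 2700*1/16520)) - 340899) = 19624*((-301749 + (7300/5851 - 135/826)) - 340899) = 19624*((-301749 + 5239915/4832926) - 340899) = 19624*(-1458325347659/4832926 - 340899) = 19624*(-3105864988133/4832926) = -30474747263560996/2416463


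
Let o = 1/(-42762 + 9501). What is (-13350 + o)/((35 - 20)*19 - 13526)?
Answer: 444034351/440408901 ≈ 1.0082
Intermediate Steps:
o = -1/33261 (o = 1/(-33261) = -1/33261 ≈ -3.0065e-5)
(-13350 + o)/((35 - 20)*19 - 13526) = (-13350 - 1/33261)/((35 - 20)*19 - 13526) = -444034351/(33261*(15*19 - 13526)) = -444034351/(33261*(285 - 13526)) = -444034351/33261/(-13241) = -444034351/33261*(-1/13241) = 444034351/440408901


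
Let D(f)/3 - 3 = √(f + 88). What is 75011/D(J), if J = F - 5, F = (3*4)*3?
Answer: -75011/110 + 75011*√119/330 ≈ 1797.7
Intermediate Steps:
F = 36 (F = 12*3 = 36)
J = 31 (J = 36 - 5 = 31)
D(f) = 9 + 3*√(88 + f) (D(f) = 9 + 3*√(f + 88) = 9 + 3*√(88 + f))
75011/D(J) = 75011/(9 + 3*√(88 + 31)) = 75011/(9 + 3*√119)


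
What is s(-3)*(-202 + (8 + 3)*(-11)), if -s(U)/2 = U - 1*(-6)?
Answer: 1938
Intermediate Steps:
s(U) = -12 - 2*U (s(U) = -2*(U - 1*(-6)) = -2*(U + 6) = -2*(6 + U) = -12 - 2*U)
s(-3)*(-202 + (8 + 3)*(-11)) = (-12 - 2*(-3))*(-202 + (8 + 3)*(-11)) = (-12 + 6)*(-202 + 11*(-11)) = -6*(-202 - 121) = -6*(-323) = 1938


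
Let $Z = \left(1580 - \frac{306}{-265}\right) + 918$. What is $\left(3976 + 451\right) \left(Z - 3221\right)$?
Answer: $- \frac{846836403}{265} \approx -3.1956 \cdot 10^{6}$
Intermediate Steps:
$Z = \frac{662276}{265}$ ($Z = \left(1580 - - \frac{306}{265}\right) + 918 = \left(1580 + \frac{306}{265}\right) + 918 = \frac{419006}{265} + 918 = \frac{662276}{265} \approx 2499.2$)
$\left(3976 + 451\right) \left(Z - 3221\right) = \left(3976 + 451\right) \left(\frac{662276}{265} - 3221\right) = 4427 \left(- \frac{191289}{265}\right) = - \frac{846836403}{265}$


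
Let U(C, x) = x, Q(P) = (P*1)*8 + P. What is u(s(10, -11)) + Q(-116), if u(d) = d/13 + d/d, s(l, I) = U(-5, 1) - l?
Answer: -13568/13 ≈ -1043.7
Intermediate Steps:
Q(P) = 9*P (Q(P) = P*8 + P = 8*P + P = 9*P)
s(l, I) = 1 - l
u(d) = 1 + d/13 (u(d) = d*(1/13) + 1 = d/13 + 1 = 1 + d/13)
u(s(10, -11)) + Q(-116) = (1 + (1 - 1*10)/13) + 9*(-116) = (1 + (1 - 10)/13) - 1044 = (1 + (1/13)*(-9)) - 1044 = (1 - 9/13) - 1044 = 4/13 - 1044 = -13568/13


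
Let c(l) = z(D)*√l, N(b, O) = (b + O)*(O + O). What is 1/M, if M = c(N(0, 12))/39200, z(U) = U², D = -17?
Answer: 4900*√2/867 ≈ 7.9927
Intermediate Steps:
N(b, O) = 2*O*(O + b) (N(b, O) = (O + b)*(2*O) = 2*O*(O + b))
c(l) = 289*√l (c(l) = (-17)²*√l = 289*√l)
M = 867*√2/9800 (M = (289*√(2*12*(12 + 0)))/39200 = (289*√(2*12*12))*(1/39200) = (289*√288)*(1/39200) = (289*(12*√2))*(1/39200) = (3468*√2)*(1/39200) = 867*√2/9800 ≈ 0.12511)
1/M = 1/(867*√2/9800) = 4900*√2/867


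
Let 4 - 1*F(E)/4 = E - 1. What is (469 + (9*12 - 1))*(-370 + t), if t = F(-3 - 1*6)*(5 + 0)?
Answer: -51840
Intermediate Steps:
F(E) = 20 - 4*E (F(E) = 16 - 4*(E - 1) = 16 - 4*(-1 + E) = 16 + (4 - 4*E) = 20 - 4*E)
t = 280 (t = (20 - 4*(-3 - 1*6))*(5 + 0) = (20 - 4*(-3 - 6))*5 = (20 - 4*(-9))*5 = (20 + 36)*5 = 56*5 = 280)
(469 + (9*12 - 1))*(-370 + t) = (469 + (9*12 - 1))*(-370 + 280) = (469 + (108 - 1))*(-90) = (469 + 107)*(-90) = 576*(-90) = -51840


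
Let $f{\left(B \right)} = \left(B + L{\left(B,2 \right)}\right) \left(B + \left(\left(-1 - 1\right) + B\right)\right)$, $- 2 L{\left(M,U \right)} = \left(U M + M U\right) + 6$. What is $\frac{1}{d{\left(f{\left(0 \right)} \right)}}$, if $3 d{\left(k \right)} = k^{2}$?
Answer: $\frac{1}{12} \approx 0.083333$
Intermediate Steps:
$L{\left(M,U \right)} = -3 - M U$ ($L{\left(M,U \right)} = - \frac{\left(U M + M U\right) + 6}{2} = - \frac{\left(M U + M U\right) + 6}{2} = - \frac{2 M U + 6}{2} = - \frac{6 + 2 M U}{2} = -3 - M U$)
$f{\left(B \right)} = \left(-3 - B\right) \left(-2 + 2 B\right)$ ($f{\left(B \right)} = \left(B - \left(3 + B 2\right)\right) \left(B + \left(\left(-1 - 1\right) + B\right)\right) = \left(B - \left(3 + 2 B\right)\right) \left(B + \left(-2 + B\right)\right) = \left(-3 - B\right) \left(-2 + 2 B\right)$)
$d{\left(k \right)} = \frac{k^{2}}{3}$
$\frac{1}{d{\left(f{\left(0 \right)} \right)}} = \frac{1}{\frac{1}{3} \left(6 - 0 - 2 \cdot 0^{2}\right)^{2}} = \frac{1}{\frac{1}{3} \left(6 + 0 - 0\right)^{2}} = \frac{1}{\frac{1}{3} \left(6 + 0 + 0\right)^{2}} = \frac{1}{\frac{1}{3} \cdot 6^{2}} = \frac{1}{\frac{1}{3} \cdot 36} = \frac{1}{12}$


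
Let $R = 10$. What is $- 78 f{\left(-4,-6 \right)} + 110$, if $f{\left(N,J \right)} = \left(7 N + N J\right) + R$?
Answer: $-358$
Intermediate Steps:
$f{\left(N,J \right)} = 10 + 7 N + J N$ ($f{\left(N,J \right)} = \left(7 N + N J\right) + 10 = \left(7 N + J N\right) + 10 = 10 + 7 N + J N$)
$- 78 f{\left(-4,-6 \right)} + 110 = - 78 \left(10 + 7 \left(-4\right) - -24\right) + 110 = - 78 \left(10 - 28 + 24\right) + 110 = \left(-78\right) 6 + 110 = -468 + 110 = -358$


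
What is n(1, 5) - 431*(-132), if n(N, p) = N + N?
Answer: 56894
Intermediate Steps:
n(N, p) = 2*N
n(1, 5) - 431*(-132) = 2*1 - 431*(-132) = 2 + 56892 = 56894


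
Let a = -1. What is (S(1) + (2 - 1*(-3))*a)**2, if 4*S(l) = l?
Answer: 361/16 ≈ 22.563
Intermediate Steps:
S(l) = l/4
(S(1) + (2 - 1*(-3))*a)**2 = ((1/4)*1 + (2 - 1*(-3))*(-1))**2 = (1/4 + (2 + 3)*(-1))**2 = (1/4 + 5*(-1))**2 = (1/4 - 5)**2 = (-19/4)**2 = 361/16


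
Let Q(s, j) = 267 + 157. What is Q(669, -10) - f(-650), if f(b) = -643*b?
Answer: -417526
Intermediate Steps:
Q(s, j) = 424
Q(669, -10) - f(-650) = 424 - (-643)*(-650) = 424 - 1*417950 = 424 - 417950 = -417526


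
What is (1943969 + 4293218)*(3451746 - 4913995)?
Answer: -9120320453563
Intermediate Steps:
(1943969 + 4293218)*(3451746 - 4913995) = 6237187*(-1462249) = -9120320453563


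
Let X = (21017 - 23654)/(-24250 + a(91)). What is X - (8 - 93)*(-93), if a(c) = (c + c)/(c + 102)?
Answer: -36995428599/4680068 ≈ -7904.9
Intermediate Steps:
a(c) = 2*c/(102 + c) (a(c) = (2*c)/(102 + c) = 2*c/(102 + c))
X = 508941/4680068 (X = (21017 - 23654)/(-24250 + 2*91/(102 + 91)) = -2637/(-24250 + 2*91/193) = -2637/(-24250 + 2*91*(1/193)) = -2637/(-24250 + 182/193) = -2637/(-4680068/193) = -2637*(-193/4680068) = 508941/4680068 ≈ 0.10875)
X - (8 - 93)*(-93) = 508941/4680068 - (8 - 93)*(-93) = 508941/4680068 - (-85)*(-93) = 508941/4680068 - 1*7905 = 508941/4680068 - 7905 = -36995428599/4680068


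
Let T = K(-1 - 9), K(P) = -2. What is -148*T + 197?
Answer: 493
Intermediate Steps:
T = -2
-148*T + 197 = -148*(-2) + 197 = 296 + 197 = 493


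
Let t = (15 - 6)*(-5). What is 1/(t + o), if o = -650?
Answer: -1/695 ≈ -0.0014388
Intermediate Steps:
t = -45 (t = 9*(-5) = -45)
1/(t + o) = 1/(-45 - 650) = 1/(-695) = -1/695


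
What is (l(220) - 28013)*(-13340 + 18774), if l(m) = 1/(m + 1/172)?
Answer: -5760256061274/37841 ≈ -1.5222e+8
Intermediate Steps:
l(m) = 1/(1/172 + m) (l(m) = 1/(m + 1/172) = 1/(1/172 + m))
(l(220) - 28013)*(-13340 + 18774) = (172/(1 + 172*220) - 28013)*(-13340 + 18774) = (172/(1 + 37840) - 28013)*5434 = (172/37841 - 28013)*5434 = -1060039761/37841*5434 = -5760256061274/37841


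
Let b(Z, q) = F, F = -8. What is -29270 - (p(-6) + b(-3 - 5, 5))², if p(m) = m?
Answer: -29466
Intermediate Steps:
b(Z, q) = -8
-29270 - (p(-6) + b(-3 - 5, 5))² = -29270 - (-6 - 8)² = -29270 - 1*(-14)² = -29270 - 1*196 = -29270 - 196 = -29466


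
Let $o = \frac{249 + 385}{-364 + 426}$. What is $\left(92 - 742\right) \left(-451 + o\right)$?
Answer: $\frac{8881600}{31} \approx 2.865 \cdot 10^{5}$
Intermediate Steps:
$o = \frac{317}{31}$ ($o = \frac{634}{62} = 634 \cdot \frac{1}{62} = \frac{317}{31} \approx 10.226$)
$\left(92 - 742\right) \left(-451 + o\right) = \left(92 - 742\right) \left(-451 + \frac{317}{31}\right) = \left(92 - 742\right) \left(- \frac{13664}{31}\right) = \left(-650\right) \left(- \frac{13664}{31}\right) = \frac{8881600}{31}$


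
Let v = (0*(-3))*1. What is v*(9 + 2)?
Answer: 0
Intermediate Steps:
v = 0 (v = 0*1 = 0)
v*(9 + 2) = 0*(9 + 2) = 0*11 = 0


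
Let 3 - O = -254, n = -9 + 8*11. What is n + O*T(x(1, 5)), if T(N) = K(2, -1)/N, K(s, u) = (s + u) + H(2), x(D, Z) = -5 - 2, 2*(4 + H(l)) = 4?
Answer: 810/7 ≈ 115.71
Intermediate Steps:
H(l) = -2 (H(l) = -4 + (½)*4 = -4 + 2 = -2)
x(D, Z) = -7
n = 79 (n = -9 + 88 = 79)
O = 257 (O = 3 - 1*(-254) = 3 + 254 = 257)
K(s, u) = -2 + s + u (K(s, u) = (s + u) - 2 = -2 + s + u)
T(N) = -1/N (T(N) = (-2 + 2 - 1)/N = -1/N)
n + O*T(x(1, 5)) = 79 + 257*(-1/(-7)) = 79 + 257*(-1*(-⅐)) = 79 + 257*(⅐) = 79 + 257/7 = 810/7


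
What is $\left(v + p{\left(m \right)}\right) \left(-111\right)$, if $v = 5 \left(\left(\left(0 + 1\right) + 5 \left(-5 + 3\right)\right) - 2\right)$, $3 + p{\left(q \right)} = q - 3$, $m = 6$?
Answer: $6105$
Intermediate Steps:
$p{\left(q \right)} = -6 + q$ ($p{\left(q \right)} = -3 + \left(q - 3\right) = -3 + \left(-3 + q\right) = -6 + q$)
$v = -55$ ($v = 5 \left(\left(1 + 5 \left(-2\right)\right) - 2\right) = 5 \left(\left(1 - 10\right) - 2\right) = 5 \left(-9 - 2\right) = 5 \left(-11\right) = -55$)
$\left(v + p{\left(m \right)}\right) \left(-111\right) = \left(-55 + \left(-6 + 6\right)\right) \left(-111\right) = \left(-55 + 0\right) \left(-111\right) = \left(-55\right) \left(-111\right) = 6105$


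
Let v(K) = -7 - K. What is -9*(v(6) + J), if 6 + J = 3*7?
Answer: -18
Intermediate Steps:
J = 15 (J = -6 + 3*7 = -6 + 21 = 15)
-9*(v(6) + J) = -9*((-7 - 1*6) + 15) = -9*((-7 - 6) + 15) = -9*(-13 + 15) = -9*2 = -18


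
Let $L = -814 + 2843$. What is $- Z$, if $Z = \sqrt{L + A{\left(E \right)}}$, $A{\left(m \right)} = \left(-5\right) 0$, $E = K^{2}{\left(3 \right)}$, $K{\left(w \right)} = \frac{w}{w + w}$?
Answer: $- \sqrt{2029} \approx -45.044$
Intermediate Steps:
$K{\left(w \right)} = \frac{1}{2}$ ($K{\left(w \right)} = \frac{w}{2 w} = w \frac{1}{2 w} = \frac{1}{2}$)
$E = \frac{1}{4}$ ($E = \left(\frac{1}{2}\right)^{2} = \frac{1}{4} \approx 0.25$)
$A{\left(m \right)} = 0$
$L = 2029$
$Z = \sqrt{2029}$ ($Z = \sqrt{2029 + 0} = \sqrt{2029} \approx 45.044$)
$- Z = - \sqrt{2029}$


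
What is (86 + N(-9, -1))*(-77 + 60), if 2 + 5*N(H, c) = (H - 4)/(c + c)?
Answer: -14773/10 ≈ -1477.3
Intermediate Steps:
N(H, c) = -2/5 + (-4 + H)/(10*c) (N(H, c) = -2/5 + ((H - 4)/(c + c))/5 = -2/5 + ((-4 + H)/((2*c)))/5 = -2/5 + ((-4 + H)*(1/(2*c)))/5 = -2/5 + ((-4 + H)/(2*c))/5 = -2/5 + (-4 + H)/(10*c))
(86 + N(-9, -1))*(-77 + 60) = (86 + (1/10)*(-4 - 9 - 4*(-1))/(-1))*(-77 + 60) = (86 + (1/10)*(-1)*(-4 - 9 + 4))*(-17) = (86 + (1/10)*(-1)*(-9))*(-17) = (86 + 9/10)*(-17) = (869/10)*(-17) = -14773/10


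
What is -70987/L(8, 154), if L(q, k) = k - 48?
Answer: -70987/106 ≈ -669.69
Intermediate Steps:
L(q, k) = -48 + k
-70987/L(8, 154) = -70987/(-48 + 154) = -70987/106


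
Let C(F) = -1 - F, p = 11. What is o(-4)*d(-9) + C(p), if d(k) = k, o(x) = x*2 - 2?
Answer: 78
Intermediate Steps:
o(x) = -2 + 2*x (o(x) = 2*x - 2 = -2 + 2*x)
o(-4)*d(-9) + C(p) = (-2 + 2*(-4))*(-9) + (-1 - 1*11) = (-2 - 8)*(-9) + (-1 - 11) = -10*(-9) - 12 = 90 - 12 = 78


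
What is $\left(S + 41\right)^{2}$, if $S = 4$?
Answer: $2025$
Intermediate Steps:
$\left(S + 41\right)^{2} = \left(4 + 41\right)^{2} = 45^{2} = 2025$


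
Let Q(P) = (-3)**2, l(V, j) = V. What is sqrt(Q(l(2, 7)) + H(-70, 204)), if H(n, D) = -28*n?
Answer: sqrt(1969) ≈ 44.373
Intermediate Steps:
Q(P) = 9
sqrt(Q(l(2, 7)) + H(-70, 204)) = sqrt(9 - 28*(-70)) = sqrt(9 + 1960) = sqrt(1969)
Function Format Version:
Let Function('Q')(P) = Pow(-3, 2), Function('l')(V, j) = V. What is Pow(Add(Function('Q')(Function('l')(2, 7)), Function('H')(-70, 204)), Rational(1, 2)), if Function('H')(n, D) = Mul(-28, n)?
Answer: Pow(1969, Rational(1, 2)) ≈ 44.373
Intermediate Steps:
Function('Q')(P) = 9
Pow(Add(Function('Q')(Function('l')(2, 7)), Function('H')(-70, 204)), Rational(1, 2)) = Pow(Add(9, Mul(-28, -70)), Rational(1, 2)) = Pow(Add(9, 1960), Rational(1, 2)) = Pow(1969, Rational(1, 2))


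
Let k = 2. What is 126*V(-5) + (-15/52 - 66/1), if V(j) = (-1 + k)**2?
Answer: 3105/52 ≈ 59.712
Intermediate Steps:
V(j) = 1 (V(j) = (-1 + 2)**2 = 1**2 = 1)
126*V(-5) + (-15/52 - 66/1) = 126*1 + (-15/52 - 66/1) = 126 + (-15*1/52 - 66*1) = 126 + (-15/52 - 66) = 126 - 3447/52 = 3105/52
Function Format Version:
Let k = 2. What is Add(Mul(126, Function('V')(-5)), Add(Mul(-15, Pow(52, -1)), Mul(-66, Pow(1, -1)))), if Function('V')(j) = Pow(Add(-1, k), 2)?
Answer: Rational(3105, 52) ≈ 59.712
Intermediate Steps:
Function('V')(j) = 1 (Function('V')(j) = Pow(Add(-1, 2), 2) = Pow(1, 2) = 1)
Add(Mul(126, Function('V')(-5)), Add(Mul(-15, Pow(52, -1)), Mul(-66, Pow(1, -1)))) = Add(Mul(126, 1), Add(Mul(-15, Pow(52, -1)), Mul(-66, Pow(1, -1)))) = Add(126, Add(Mul(-15, Rational(1, 52)), Mul(-66, 1))) = Add(126, Add(Rational(-15, 52), -66)) = Add(126, Rational(-3447, 52)) = Rational(3105, 52)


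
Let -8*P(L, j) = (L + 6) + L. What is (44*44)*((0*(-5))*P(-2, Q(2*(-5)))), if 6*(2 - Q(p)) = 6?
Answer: 0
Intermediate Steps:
Q(p) = 1 (Q(p) = 2 - 1/6*6 = 2 - 1 = 1)
P(L, j) = -3/4 - L/4 (P(L, j) = -((L + 6) + L)/8 = -((6 + L) + L)/8 = -(6 + 2*L)/8 = -3/4 - L/4)
(44*44)*((0*(-5))*P(-2, Q(2*(-5)))) = (44*44)*((0*(-5))*(-3/4 - 1/4*(-2))) = 1936*(0*(-3/4 + 1/2)) = 1936*(0*(-1/4)) = 1936*0 = 0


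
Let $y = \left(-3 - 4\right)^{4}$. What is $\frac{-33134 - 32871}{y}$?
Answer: $- \frac{66005}{2401} \approx -27.491$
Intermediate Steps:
$y = 2401$ ($y = \left(-3 - 4\right)^{4} = \left(-7\right)^{4} = 2401$)
$\frac{-33134 - 32871}{y} = \frac{-33134 - 32871}{2401} = \left(-33134 - 32871\right) \frac{1}{2401} = \left(-66005\right) \frac{1}{2401} = - \frac{66005}{2401}$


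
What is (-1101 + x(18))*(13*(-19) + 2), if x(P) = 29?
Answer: 262640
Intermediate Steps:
(-1101 + x(18))*(13*(-19) + 2) = (-1101 + 29)*(13*(-19) + 2) = -1072*(-247 + 2) = -1072*(-245) = 262640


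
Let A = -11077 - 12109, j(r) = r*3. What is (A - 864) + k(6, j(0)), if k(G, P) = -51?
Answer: -24101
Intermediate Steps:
j(r) = 3*r
A = -23186
(A - 864) + k(6, j(0)) = (-23186 - 864) - 51 = -24050 - 51 = -24101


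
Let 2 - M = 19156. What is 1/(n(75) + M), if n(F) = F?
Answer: -1/19079 ≈ -5.2414e-5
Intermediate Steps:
M = -19154 (M = 2 - 1*19156 = 2 - 19156 = -19154)
1/(n(75) + M) = 1/(75 - 19154) = 1/(-19079) = -1/19079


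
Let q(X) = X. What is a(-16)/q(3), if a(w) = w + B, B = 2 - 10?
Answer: -8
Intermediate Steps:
B = -8
a(w) = -8 + w (a(w) = w - 8 = -8 + w)
a(-16)/q(3) = (-8 - 16)/3 = -24*1/3 = -8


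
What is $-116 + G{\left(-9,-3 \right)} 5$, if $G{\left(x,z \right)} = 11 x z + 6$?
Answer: $1399$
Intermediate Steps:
$G{\left(x,z \right)} = 6 + 11 x z$ ($G{\left(x,z \right)} = 11 x z + 6 = 6 + 11 x z$)
$-116 + G{\left(-9,-3 \right)} 5 = -116 + \left(6 + 11 \left(-9\right) \left(-3\right)\right) 5 = -116 + \left(6 + 297\right) 5 = -116 + 303 \cdot 5 = -116 + 1515 = 1399$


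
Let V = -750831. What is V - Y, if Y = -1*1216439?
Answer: 465608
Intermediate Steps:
Y = -1216439
V - Y = -750831 - 1*(-1216439) = -750831 + 1216439 = 465608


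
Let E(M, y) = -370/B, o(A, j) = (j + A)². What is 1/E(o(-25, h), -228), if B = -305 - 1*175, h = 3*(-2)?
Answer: 48/37 ≈ 1.2973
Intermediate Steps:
h = -6
B = -480 (B = -305 - 175 = -480)
o(A, j) = (A + j)²
E(M, y) = 37/48 (E(M, y) = -370/(-480) = -370*(-1/480) = 37/48)
1/E(o(-25, h), -228) = 1/(37/48) = 48/37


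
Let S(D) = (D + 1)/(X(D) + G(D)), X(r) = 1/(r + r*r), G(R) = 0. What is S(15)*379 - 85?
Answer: 1455275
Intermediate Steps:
X(r) = 1/(r + r²)
S(D) = D*(1 + D)² (S(D) = (D + 1)/(1/(D*(1 + D)) + 0) = (1 + D)/((1/(D*(1 + D)))) = (1 + D)*(D*(1 + D)) = D*(1 + D)²)
S(15)*379 - 85 = (15*(1 + 15)²)*379 - 85 = (15*16²)*379 - 85 = (15*256)*379 - 85 = 3840*379 - 85 = 1455360 - 85 = 1455275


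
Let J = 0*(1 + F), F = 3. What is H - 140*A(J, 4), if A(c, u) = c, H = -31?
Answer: -31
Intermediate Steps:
J = 0 (J = 0*(1 + 3) = 0*4 = 0)
H - 140*A(J, 4) = -31 - 140*0 = -31 + 0 = -31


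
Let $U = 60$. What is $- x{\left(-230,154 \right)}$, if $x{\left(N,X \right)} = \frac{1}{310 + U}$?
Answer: $- \frac{1}{370} \approx -0.0027027$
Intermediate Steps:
$x{\left(N,X \right)} = \frac{1}{370}$ ($x{\left(N,X \right)} = \frac{1}{310 + 60} = \frac{1}{370}$)
$- x{\left(-230,154 \right)} = \left(-1\right) \frac{1}{370} = - \frac{1}{370}$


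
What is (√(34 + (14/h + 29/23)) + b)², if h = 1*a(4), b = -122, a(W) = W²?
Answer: (11224 - √305854)²/8464 ≈ 13453.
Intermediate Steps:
h = 16 (h = 1*4² = 1*16 = 16)
(√(34 + (14/h + 29/23)) + b)² = (√(34 + (14/16 + 29/23)) - 122)² = (√(34 + (14*(1/16) + 29*(1/23))) - 122)² = (√(34 + (7/8 + 29/23)) - 122)² = (√(34 + 393/184) - 122)² = (√(6649/184) - 122)² = (√305854/92 - 122)² = (-122 + √305854/92)²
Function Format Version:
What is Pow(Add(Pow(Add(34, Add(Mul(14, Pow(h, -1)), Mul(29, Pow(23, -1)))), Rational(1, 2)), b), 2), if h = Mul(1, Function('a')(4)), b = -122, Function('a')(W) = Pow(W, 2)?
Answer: Mul(Rational(1, 8464), Pow(Add(11224, Mul(-1, Pow(305854, Rational(1, 2)))), 2)) ≈ 13453.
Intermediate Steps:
h = 16 (h = Mul(1, Pow(4, 2)) = Mul(1, 16) = 16)
Pow(Add(Pow(Add(34, Add(Mul(14, Pow(h, -1)), Mul(29, Pow(23, -1)))), Rational(1, 2)), b), 2) = Pow(Add(Pow(Add(34, Add(Mul(14, Pow(16, -1)), Mul(29, Pow(23, -1)))), Rational(1, 2)), -122), 2) = Pow(Add(Pow(Add(34, Add(Mul(14, Rational(1, 16)), Mul(29, Rational(1, 23)))), Rational(1, 2)), -122), 2) = Pow(Add(Pow(Add(34, Add(Rational(7, 8), Rational(29, 23))), Rational(1, 2)), -122), 2) = Pow(Add(Pow(Add(34, Rational(393, 184)), Rational(1, 2)), -122), 2) = Pow(Add(Pow(Rational(6649, 184), Rational(1, 2)), -122), 2) = Pow(Add(Mul(Rational(1, 92), Pow(305854, Rational(1, 2))), -122), 2) = Pow(Add(-122, Mul(Rational(1, 92), Pow(305854, Rational(1, 2)))), 2)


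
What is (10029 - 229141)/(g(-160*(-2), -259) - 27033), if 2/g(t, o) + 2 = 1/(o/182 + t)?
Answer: 1812056240/223571193 ≈ 8.1051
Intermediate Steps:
g(t, o) = 2/(-2 + 1/(t + o/182)) (g(t, o) = 2/(-2 + 1/(o/182 + t)) = 2/(-2 + 1/(t + o/182)))
(10029 - 229141)/(g(-160*(-2), -259) - 27033) = (10029 - 229141)/((-1*(-259) - (-29120)*(-2))/(-91 - 259 + 182*(-160*(-2))) - 27033) = -219112/((259 - 182*320)/(-91 - 259 + 182*320) - 27033) = -219112/((259 - 58240)/(-91 - 259 + 58240) - 27033) = -219112/(-57981/57890 - 27033) = -219112/((1/57890)*(-57981) - 27033) = -219112/(-8283/8270 - 27033) = -219112/(-223571193/8270) = -219112*(-8270/223571193) = 1812056240/223571193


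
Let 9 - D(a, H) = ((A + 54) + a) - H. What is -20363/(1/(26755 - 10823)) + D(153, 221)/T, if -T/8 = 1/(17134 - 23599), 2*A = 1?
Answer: -5190482131/16 ≈ -3.2441e+8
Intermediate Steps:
A = ½ (A = (½)*1 = ½ ≈ 0.50000)
D(a, H) = -91/2 + H - a (D(a, H) = 9 - (((½ + 54) + a) - H) = 9 - ((109/2 + a) - H) = 9 - (109/2 + a - H) = 9 + (-109/2 + H - a) = -91/2 + H - a)
T = 8/6465 (T = -8/(17134 - 23599) = -8/(-6465) = -8*(-1/6465) = 8/6465 ≈ 0.0012374)
-20363/(1/(26755 - 10823)) + D(153, 221)/T = -20363/(1/(26755 - 10823)) + (-91/2 + 221 - 1*153)/(8/6465) = -20363/(1/15932) + (-91/2 + 221 - 153)*(6465/8) = -20363/1/15932 + (45/2)*(6465/8) = -20363*15932 + 290925/16 = -324423316 + 290925/16 = -5190482131/16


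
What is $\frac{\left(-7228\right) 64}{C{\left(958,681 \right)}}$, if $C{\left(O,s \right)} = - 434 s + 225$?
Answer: $\frac{462592}{295329} \approx 1.5664$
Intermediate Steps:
$C{\left(O,s \right)} = 225 - 434 s$
$\frac{\left(-7228\right) 64}{C{\left(958,681 \right)}} = \frac{\left(-7228\right) 64}{225 - 295554} = - \frac{462592}{225 - 295554} = - \frac{462592}{-295329} = \left(-462592\right) \left(- \frac{1}{295329}\right) = \frac{462592}{295329}$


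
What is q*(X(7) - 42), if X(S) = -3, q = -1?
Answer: 45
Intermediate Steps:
q*(X(7) - 42) = -(-3 - 42) = -1*(-45) = 45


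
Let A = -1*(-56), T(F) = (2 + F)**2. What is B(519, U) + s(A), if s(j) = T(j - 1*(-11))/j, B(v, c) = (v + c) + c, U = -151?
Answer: 16913/56 ≈ 302.02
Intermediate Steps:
B(v, c) = v + 2*c (B(v, c) = (c + v) + c = v + 2*c)
A = 56
s(j) = (13 + j)**2/j (s(j) = (2 + (j - 1*(-11)))**2/j = (2 + (j + 11))**2/j = (2 + (11 + j))**2/j = (13 + j)**2/j)
B(519, U) + s(A) = (519 + 2*(-151)) + (13 + 56)**2/56 = (519 - 302) + (1/56)*69**2 = 217 + (1/56)*4761 = 217 + 4761/56 = 16913/56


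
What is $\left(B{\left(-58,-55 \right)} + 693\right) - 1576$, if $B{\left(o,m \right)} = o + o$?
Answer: $-999$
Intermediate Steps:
$B{\left(o,m \right)} = 2 o$
$\left(B{\left(-58,-55 \right)} + 693\right) - 1576 = \left(2 \left(-58\right) + 693\right) - 1576 = \left(-116 + 693\right) - 1576 = 577 - 1576 = -999$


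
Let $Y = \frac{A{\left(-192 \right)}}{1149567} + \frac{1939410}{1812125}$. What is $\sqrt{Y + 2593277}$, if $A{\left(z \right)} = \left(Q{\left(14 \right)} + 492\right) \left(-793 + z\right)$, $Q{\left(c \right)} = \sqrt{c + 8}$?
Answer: $\frac{\sqrt{18005860447970215343673051531 - 5949312821764911375 \sqrt{22}}}{83326363995} \approx 1610.4$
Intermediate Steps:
$Q{\left(c \right)} = \sqrt{8 + c}$
$A{\left(z \right)} = \left(-793 + z\right) \left(492 + \sqrt{22}\right)$ ($A{\left(z \right)} = \left(\sqrt{8 + 14} + 492\right) \left(-793 + z\right) = \left(\sqrt{22} + 492\right) \left(-793 + z\right) = \left(492 + \sqrt{22}\right) \left(-793 + z\right) = \left(-793 + z\right) \left(492 + \sqrt{22}\right)$)
$Y = \frac{90085981198}{138877273325} - \frac{985 \sqrt{22}}{1149567}$ ($Y = \frac{-390156 - 793 \sqrt{22} + 492 \left(-192\right) - 192 \sqrt{22}}{1149567} + \frac{1939410}{1812125} = \left(-390156 - 793 \sqrt{22} - 94464 - 192 \sqrt{22}\right) \frac{1}{1149567} + 1939410 \cdot \frac{1}{1812125} = \left(-484620 - 985 \sqrt{22}\right) \frac{1}{1149567} + \frac{387882}{362425} = \left(- \frac{161540}{383189} - \frac{985 \sqrt{22}}{1149567}\right) + \frac{387882}{362425} = \frac{90085981198}{138877273325} - \frac{985 \sqrt{22}}{1149567} \approx 0.64465$)
$\sqrt{Y + 2593277} = \sqrt{\left(\frac{90085981198}{138877273325} - \frac{985 \sqrt{22}}{1149567}\right) + 2593277} = \sqrt{\frac{360147328822417223}{138877273325} - \frac{985 \sqrt{22}}{1149567}}$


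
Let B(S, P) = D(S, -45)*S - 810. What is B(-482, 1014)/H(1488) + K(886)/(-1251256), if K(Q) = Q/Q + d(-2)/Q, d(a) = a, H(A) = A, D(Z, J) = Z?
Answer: 8020605817751/51550495944 ≈ 155.59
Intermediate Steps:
B(S, P) = -810 + S² (B(S, P) = S*S - 810 = S² - 810 = -810 + S²)
K(Q) = 1 - 2/Q (K(Q) = Q/Q - 2/Q = 1 - 2/Q)
B(-482, 1014)/H(1488) + K(886)/(-1251256) = (-810 + (-482)²)/1488 + ((-2 + 886)/886)/(-1251256) = (-810 + 232324)*(1/1488) + ((1/886)*884)*(-1/1251256) = 231514*(1/1488) + (442/443)*(-1/1251256) = 115757/744 - 221/277153204 = 8020605817751/51550495944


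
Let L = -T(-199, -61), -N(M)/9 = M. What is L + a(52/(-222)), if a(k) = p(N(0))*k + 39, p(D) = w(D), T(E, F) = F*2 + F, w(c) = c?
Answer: 222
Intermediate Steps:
N(M) = -9*M
T(E, F) = 3*F (T(E, F) = 2*F + F = 3*F)
p(D) = D
a(k) = 39 (a(k) = (-9*0)*k + 39 = 0*k + 39 = 0 + 39 = 39)
L = 183 (L = -3*(-61) = -1*(-183) = 183)
L + a(52/(-222)) = 183 + 39 = 222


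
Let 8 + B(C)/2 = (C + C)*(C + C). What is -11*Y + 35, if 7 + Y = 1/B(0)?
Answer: 1803/16 ≈ 112.69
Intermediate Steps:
B(C) = -16 + 8*C² (B(C) = -16 + 2*((C + C)*(C + C)) = -16 + 2*((2*C)*(2*C)) = -16 + 2*(4*C²) = -16 + 8*C²)
Y = -113/16 (Y = -7 + 1/(-16 + 8*0²) = -7 + 1/(-16 + 8*0) = -7 + 1/(-16 + 0) = -7 + 1/(-16) = -7 - 1/16 = -113/16 ≈ -7.0625)
-11*Y + 35 = -11*(-113/16) + 35 = 1243/16 + 35 = 1803/16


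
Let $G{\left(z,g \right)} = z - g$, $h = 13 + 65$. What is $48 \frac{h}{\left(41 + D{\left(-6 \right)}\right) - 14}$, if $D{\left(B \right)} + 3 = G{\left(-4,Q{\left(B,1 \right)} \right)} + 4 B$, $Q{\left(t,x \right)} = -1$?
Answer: $-1248$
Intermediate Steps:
$h = 78$
$D{\left(B \right)} = -6 + 4 B$ ($D{\left(B \right)} = -3 + \left(\left(-4 - -1\right) + 4 B\right) = -3 + \left(\left(-4 + 1\right) + 4 B\right) = -3 + \left(-3 + 4 B\right) = -6 + 4 B$)
$48 \frac{h}{\left(41 + D{\left(-6 \right)}\right) - 14} = 48 \frac{78}{\left(41 + \left(-6 + 4 \left(-6\right)\right)\right) - 14} = 48 \frac{78}{\left(41 - 30\right) - 14} = 48 \frac{78}{11 - 14} = 48 \frac{78}{-3} = 48 \cdot 78 \left(- \frac{1}{3}\right) = 48 \left(-26\right) = -1248$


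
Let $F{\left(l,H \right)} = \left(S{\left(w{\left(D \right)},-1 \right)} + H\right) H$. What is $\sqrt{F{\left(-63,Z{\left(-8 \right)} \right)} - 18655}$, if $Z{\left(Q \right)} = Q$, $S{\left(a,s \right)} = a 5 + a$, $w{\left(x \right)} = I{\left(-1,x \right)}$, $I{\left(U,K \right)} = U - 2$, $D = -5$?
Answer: $i \sqrt{18447} \approx 135.82 i$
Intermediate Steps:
$I{\left(U,K \right)} = -2 + U$
$w{\left(x \right)} = -3$ ($w{\left(x \right)} = -2 - 1 = -3$)
$S{\left(a,s \right)} = 6 a$ ($S{\left(a,s \right)} = 5 a + a = 6 a$)
$F{\left(l,H \right)} = H \left(-18 + H\right)$ ($F{\left(l,H \right)} = \left(6 \left(-3\right) + H\right) H = \left(-18 + H\right) H = H \left(-18 + H\right)$)
$\sqrt{F{\left(-63,Z{\left(-8 \right)} \right)} - 18655} = \sqrt{- 8 \left(-18 - 8\right) - 18655} = \sqrt{\left(-8\right) \left(-26\right) - 18655} = \sqrt{208 - 18655} = \sqrt{-18447} = i \sqrt{18447}$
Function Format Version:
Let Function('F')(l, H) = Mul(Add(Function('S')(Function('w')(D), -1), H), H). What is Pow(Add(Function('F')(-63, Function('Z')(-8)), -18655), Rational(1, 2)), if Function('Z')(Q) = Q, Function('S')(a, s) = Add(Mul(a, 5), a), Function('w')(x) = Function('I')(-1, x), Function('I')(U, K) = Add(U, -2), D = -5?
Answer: Mul(I, Pow(18447, Rational(1, 2))) ≈ Mul(135.82, I)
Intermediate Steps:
Function('I')(U, K) = Add(-2, U)
Function('w')(x) = -3 (Function('w')(x) = Add(-2, -1) = -3)
Function('S')(a, s) = Mul(6, a) (Function('S')(a, s) = Add(Mul(5, a), a) = Mul(6, a))
Function('F')(l, H) = Mul(H, Add(-18, H)) (Function('F')(l, H) = Mul(Add(Mul(6, -3), H), H) = Mul(Add(-18, H), H) = Mul(H, Add(-18, H)))
Pow(Add(Function('F')(-63, Function('Z')(-8)), -18655), Rational(1, 2)) = Pow(Add(Mul(-8, Add(-18, -8)), -18655), Rational(1, 2)) = Pow(Add(Mul(-8, -26), -18655), Rational(1, 2)) = Pow(Add(208, -18655), Rational(1, 2)) = Pow(-18447, Rational(1, 2)) = Mul(I, Pow(18447, Rational(1, 2)))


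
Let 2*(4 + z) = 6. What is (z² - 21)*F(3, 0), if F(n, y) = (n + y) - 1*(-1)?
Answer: -80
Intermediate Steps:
F(n, y) = 1 + n + y (F(n, y) = (n + y) + 1 = 1 + n + y)
z = -1 (z = -4 + (½)*6 = -4 + 3 = -1)
(z² - 21)*F(3, 0) = ((-1)² - 21)*(1 + 3 + 0) = (1 - 21)*4 = -20*4 = -80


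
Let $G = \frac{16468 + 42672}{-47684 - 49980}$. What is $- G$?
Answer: $\frac{14785}{24416} \approx 0.60555$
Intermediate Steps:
$G = - \frac{14785}{24416}$ ($G = \frac{59140}{-97664} = 59140 \left(- \frac{1}{97664}\right) = - \frac{14785}{24416} \approx -0.60555$)
$- G = \left(-1\right) \left(- \frac{14785}{24416}\right) = \frac{14785}{24416}$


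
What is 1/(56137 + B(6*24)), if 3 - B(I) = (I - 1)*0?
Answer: 1/56140 ≈ 1.7813e-5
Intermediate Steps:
B(I) = 3 (B(I) = 3 - (I - 1)*0 = 3 - (-1 + I)*0 = 3 - 1*0 = 3 + 0 = 3)
1/(56137 + B(6*24)) = 1/(56137 + 3) = 1/56140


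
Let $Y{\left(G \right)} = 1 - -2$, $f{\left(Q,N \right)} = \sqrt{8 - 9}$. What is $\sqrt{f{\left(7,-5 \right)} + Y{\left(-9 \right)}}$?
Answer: $\sqrt{3 + i} \approx 1.7553 + 0.28485 i$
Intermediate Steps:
$f{\left(Q,N \right)} = i$ ($f{\left(Q,N \right)} = \sqrt{-1} = i$)
$Y{\left(G \right)} = 3$ ($Y{\left(G \right)} = 1 + 2 = 3$)
$\sqrt{f{\left(7,-5 \right)} + Y{\left(-9 \right)}} = \sqrt{i + 3} = \sqrt{3 + i}$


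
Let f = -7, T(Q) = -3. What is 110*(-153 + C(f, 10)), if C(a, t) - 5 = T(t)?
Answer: -16610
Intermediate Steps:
C(a, t) = 2 (C(a, t) = 5 - 3 = 2)
110*(-153 + C(f, 10)) = 110*(-153 + 2) = 110*(-151) = -16610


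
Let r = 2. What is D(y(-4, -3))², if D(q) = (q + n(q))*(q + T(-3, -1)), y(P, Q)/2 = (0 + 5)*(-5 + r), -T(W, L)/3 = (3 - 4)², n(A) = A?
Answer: 3920400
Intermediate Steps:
T(W, L) = -3 (T(W, L) = -3*(3 - 4)² = -3*(-1)² = -3*1 = -3)
y(P, Q) = -30 (y(P, Q) = 2*((0 + 5)*(-5 + 2)) = 2*(5*(-3)) = 2*(-15) = -30)
D(q) = 2*q*(-3 + q) (D(q) = (q + q)*(q - 3) = (2*q)*(-3 + q) = 2*q*(-3 + q))
D(y(-4, -3))² = (2*(-30)*(-3 - 30))² = (2*(-30)*(-33))² = 1980² = 3920400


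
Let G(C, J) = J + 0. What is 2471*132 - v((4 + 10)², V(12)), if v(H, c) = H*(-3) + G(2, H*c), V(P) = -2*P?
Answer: 331464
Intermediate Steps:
G(C, J) = J
v(H, c) = -3*H + H*c (v(H, c) = H*(-3) + H*c = -3*H + H*c)
2471*132 - v((4 + 10)², V(12)) = 2471*132 - (4 + 10)²*(-3 - 2*12) = 326172 - 14²*(-3 - 24) = 326172 - 196*(-27) = 326172 - 1*(-5292) = 326172 + 5292 = 331464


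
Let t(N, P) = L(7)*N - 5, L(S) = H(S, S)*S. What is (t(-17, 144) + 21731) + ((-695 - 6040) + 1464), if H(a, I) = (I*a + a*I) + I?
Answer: 3960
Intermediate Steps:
H(a, I) = I + 2*I*a (H(a, I) = (I*a + I*a) + I = 2*I*a + I = I + 2*I*a)
L(S) = S**2*(1 + 2*S) (L(S) = (S*(1 + 2*S))*S = S**2*(1 + 2*S))
t(N, P) = -5 + 735*N (t(N, P) = (7**2*(1 + 2*7))*N - 5 = (49*(1 + 14))*N - 5 = (49*15)*N - 5 = 735*N - 5 = -5 + 735*N)
(t(-17, 144) + 21731) + ((-695 - 6040) + 1464) = ((-5 + 735*(-17)) + 21731) + ((-695 - 6040) + 1464) = ((-5 - 12495) + 21731) + (-6735 + 1464) = (-12500 + 21731) - 5271 = 9231 - 5271 = 3960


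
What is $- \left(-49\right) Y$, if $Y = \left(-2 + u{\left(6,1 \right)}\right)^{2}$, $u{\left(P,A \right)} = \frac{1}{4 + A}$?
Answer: $\frac{3969}{25} \approx 158.76$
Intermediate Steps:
$Y = \frac{81}{25}$ ($Y = \left(-2 + \frac{1}{4 + 1}\right)^{2} = \left(-2 + \frac{1}{5}\right)^{2} = \left(- \frac{9}{5}\right)^{2} = \frac{81}{25} \approx 3.24$)
$- \left(-49\right) Y = - \frac{\left(-49\right) 81}{25} = \left(-1\right) \left(- \frac{3969}{25}\right) = \frac{3969}{25}$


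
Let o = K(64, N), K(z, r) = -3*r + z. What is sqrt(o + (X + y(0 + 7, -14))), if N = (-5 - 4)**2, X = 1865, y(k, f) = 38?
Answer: 2*sqrt(431) ≈ 41.521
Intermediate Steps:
N = 81 (N = (-9)**2 = 81)
K(z, r) = z - 3*r
o = -179 (o = 64 - 3*81 = 64 - 243 = -179)
sqrt(o + (X + y(0 + 7, -14))) = sqrt(-179 + (1865 + 38)) = sqrt(-179 + 1903) = sqrt(1724) = 2*sqrt(431)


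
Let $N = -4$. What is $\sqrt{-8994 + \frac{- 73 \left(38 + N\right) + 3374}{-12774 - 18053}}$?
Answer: $\frac{i \sqrt{8547061035110}}{30827} \approx 94.837 i$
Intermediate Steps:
$\sqrt{-8994 + \frac{- 73 \left(38 + N\right) + 3374}{-12774 - 18053}} = \sqrt{-8994 + \frac{- 73 \left(38 - 4\right) + 3374}{-12774 - 18053}} = \sqrt{-8994 + \frac{\left(-73\right) 34 + 3374}{-30827}} = \sqrt{-8994 + \left(-2482 + 3374\right) \left(- \frac{1}{30827}\right)} = \sqrt{-8994 + 892 \left(- \frac{1}{30827}\right)} = \sqrt{-8994 - \frac{892}{30827}} = \sqrt{- \frac{277258930}{30827}} = \frac{i \sqrt{8547061035110}}{30827}$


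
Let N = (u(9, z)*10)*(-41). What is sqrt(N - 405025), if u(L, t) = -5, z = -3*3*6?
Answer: 45*I*sqrt(199) ≈ 634.8*I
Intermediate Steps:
z = -54 (z = -9*6 = -54)
N = 2050 (N = -5*10*(-41) = -50*(-41) = 2050)
sqrt(N - 405025) = sqrt(2050 - 405025) = sqrt(-402975) = 45*I*sqrt(199)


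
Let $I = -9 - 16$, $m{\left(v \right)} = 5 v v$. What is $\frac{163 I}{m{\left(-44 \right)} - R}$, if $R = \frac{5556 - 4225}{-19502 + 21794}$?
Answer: $- \frac{9339900}{22185229} \approx -0.421$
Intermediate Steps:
$m{\left(v \right)} = 5 v^{2}$
$R = \frac{1331}{2292} \approx 0.58072$
$I = -25$ ($I = -9 - 16 = -25$)
$\frac{163 I}{m{\left(-44 \right)} - R} = \frac{163 \left(-25\right)}{5 \left(-44\right)^{2} - \frac{1331}{2292}} = - \frac{4075}{5 \cdot 1936 - \frac{1331}{2292}} = - \frac{4075}{9680 - \frac{1331}{2292}} = - \frac{4075}{\frac{22185229}{2292}} = \left(-4075\right) \frac{2292}{22185229} = - \frac{9339900}{22185229}$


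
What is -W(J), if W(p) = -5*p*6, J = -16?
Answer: -480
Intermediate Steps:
W(p) = -30*p
-W(J) = -(-30)*(-16) = -1*480 = -480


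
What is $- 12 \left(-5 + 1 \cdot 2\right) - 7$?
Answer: $29$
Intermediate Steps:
$- 12 \left(-5 + 1 \cdot 2\right) - 7 = - 12 \left(-5 + 2\right) - 7 = \left(-12\right) \left(-3\right) - 7 = 36 - 7 = 29$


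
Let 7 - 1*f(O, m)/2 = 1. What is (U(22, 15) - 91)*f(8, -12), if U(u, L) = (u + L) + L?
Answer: -468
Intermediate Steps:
f(O, m) = 12 (f(O, m) = 14 - 2*1 = 14 - 2 = 12)
U(u, L) = u + 2*L (U(u, L) = (L + u) + L = u + 2*L)
(U(22, 15) - 91)*f(8, -12) = ((22 + 2*15) - 91)*12 = ((22 + 30) - 91)*12 = (52 - 91)*12 = -39*12 = -468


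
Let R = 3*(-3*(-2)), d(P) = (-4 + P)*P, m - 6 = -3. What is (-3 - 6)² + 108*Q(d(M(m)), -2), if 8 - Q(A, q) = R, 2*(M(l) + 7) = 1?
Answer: -999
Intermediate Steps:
m = 3 (m = 6 - 3 = 3)
M(l) = -13/2 (M(l) = -7 + (½)*1 = -7 + ½ = -13/2)
d(P) = P*(-4 + P)
R = 18 (R = 3*6 = 18)
Q(A, q) = -10 (Q(A, q) = 8 - 1*18 = 8 - 18 = -10)
(-3 - 6)² + 108*Q(d(M(m)), -2) = (-3 - 6)² + 108*(-10) = (-9)² - 1080 = 81 - 1080 = -999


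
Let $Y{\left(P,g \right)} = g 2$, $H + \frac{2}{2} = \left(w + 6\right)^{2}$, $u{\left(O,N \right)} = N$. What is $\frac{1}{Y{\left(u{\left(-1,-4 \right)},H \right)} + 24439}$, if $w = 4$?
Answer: $\frac{1}{24637} \approx 4.0589 \cdot 10^{-5}$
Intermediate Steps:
$H = 99$ ($H = -1 + \left(4 + 6\right)^{2} = -1 + 10^{2} = -1 + 100 = 99$)
$Y{\left(P,g \right)} = 2 g$
$\frac{1}{Y{\left(u{\left(-1,-4 \right)},H \right)} + 24439} = \frac{1}{2 \cdot 99 + 24439} = \frac{1}{198 + 24439} = \frac{1}{24637}$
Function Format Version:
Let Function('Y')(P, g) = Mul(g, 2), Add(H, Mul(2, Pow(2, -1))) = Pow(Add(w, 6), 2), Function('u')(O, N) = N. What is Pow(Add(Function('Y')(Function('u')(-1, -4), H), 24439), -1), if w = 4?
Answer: Rational(1, 24637) ≈ 4.0589e-5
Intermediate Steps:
H = 99 (H = Add(-1, Pow(Add(4, 6), 2)) = Add(-1, Pow(10, 2)) = Add(-1, 100) = 99)
Function('Y')(P, g) = Mul(2, g)
Pow(Add(Function('Y')(Function('u')(-1, -4), H), 24439), -1) = Pow(Add(Mul(2, 99), 24439), -1) = Pow(Add(198, 24439), -1) = Pow(24637, -1) = Rational(1, 24637)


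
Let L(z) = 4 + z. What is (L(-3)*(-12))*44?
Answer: -528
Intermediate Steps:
(L(-3)*(-12))*44 = ((4 - 3)*(-12))*44 = (1*(-12))*44 = -12*44 = -528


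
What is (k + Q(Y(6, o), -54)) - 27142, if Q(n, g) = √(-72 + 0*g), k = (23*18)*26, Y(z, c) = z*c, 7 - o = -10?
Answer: -16378 + 6*I*√2 ≈ -16378.0 + 8.4853*I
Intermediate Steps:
o = 17 (o = 7 - 1*(-10) = 7 + 10 = 17)
Y(z, c) = c*z
k = 10764 (k = 414*26 = 10764)
Q(n, g) = 6*I*√2 (Q(n, g) = √(-72 + 0) = √(-72) = 6*I*√2)
(k + Q(Y(6, o), -54)) - 27142 = (10764 + 6*I*√2) - 27142 = -16378 + 6*I*√2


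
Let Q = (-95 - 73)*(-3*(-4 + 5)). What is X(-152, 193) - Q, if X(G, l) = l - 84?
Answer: -395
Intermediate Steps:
X(G, l) = -84 + l
Q = 504 (Q = -(-504) = -168*(-3) = 504)
X(-152, 193) - Q = (-84 + 193) - 1*504 = 109 - 504 = -395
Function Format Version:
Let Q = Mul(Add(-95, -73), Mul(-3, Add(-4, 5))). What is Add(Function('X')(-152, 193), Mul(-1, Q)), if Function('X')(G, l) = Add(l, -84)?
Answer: -395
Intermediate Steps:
Function('X')(G, l) = Add(-84, l)
Q = 504 (Q = Mul(-168, Mul(-3, 1)) = Mul(-168, -3) = 504)
Add(Function('X')(-152, 193), Mul(-1, Q)) = Add(Add(-84, 193), Mul(-1, 504)) = Add(109, -504) = -395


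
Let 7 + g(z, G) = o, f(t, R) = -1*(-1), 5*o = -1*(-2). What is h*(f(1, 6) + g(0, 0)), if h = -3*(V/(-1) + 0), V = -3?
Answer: 252/5 ≈ 50.400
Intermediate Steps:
o = 2/5 (o = (-1*(-2))/5 = (1/5)*2 = 2/5 ≈ 0.40000)
f(t, R) = 1
g(z, G) = -33/5 (g(z, G) = -7 + 2/5 = -33/5)
h = -9 (h = -3*(-3/(-1) + 0) = -3*(-3*(-1) + 0) = -3*(3 + 0) = -3*3 = -9)
h*(f(1, 6) + g(0, 0)) = -9*(1 - 33/5) = -9*(-28/5) = 252/5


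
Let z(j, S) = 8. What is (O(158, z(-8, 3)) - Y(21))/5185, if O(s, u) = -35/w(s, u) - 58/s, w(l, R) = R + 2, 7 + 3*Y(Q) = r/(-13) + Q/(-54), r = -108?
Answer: -115723/143774865 ≈ -0.00080489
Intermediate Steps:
Y(Q) = 17/39 - Q/162 (Y(Q) = -7/3 + (-108/(-13) + Q/(-54))/3 = -7/3 + (-108*(-1/13) + Q*(-1/54))/3 = -7/3 + (108/13 - Q/54)/3 = -7/3 + (36/13 - Q/162) = 17/39 - Q/162)
w(l, R) = 2 + R
O(s, u) = -58/s - 35/(2 + u) (O(s, u) = -35/(2 + u) - 58/s = -58/s - 35/(2 + u))
(O(158, z(-8, 3)) - Y(21))/5185 = ((-116 - 58*8 - 35*158)/(158*(2 + 8)) - (17/39 - 1/162*21))/5185 = ((1/158)*(-116 - 464 - 5530)/10 - (17/39 - 7/54))*(1/5185) = ((1/158)*(1/10)*(-6110) - 1*215/702)*(1/5185) = (-611/158 - 215/702)*(1/5185) = -115723/27729*1/5185 = -115723/143774865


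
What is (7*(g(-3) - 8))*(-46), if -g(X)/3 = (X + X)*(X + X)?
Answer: 37352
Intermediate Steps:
g(X) = -12*X² (g(X) = -3*(X + X)*(X + X) = -3*2*X*2*X = -12*X²)
(7*(g(-3) - 8))*(-46) = (7*(-12*(-3)² - 8))*(-46) = (7*(-12*9 - 8))*(-46) = (7*(-108 - 8))*(-46) = (7*(-116))*(-46) = -812*(-46) = 37352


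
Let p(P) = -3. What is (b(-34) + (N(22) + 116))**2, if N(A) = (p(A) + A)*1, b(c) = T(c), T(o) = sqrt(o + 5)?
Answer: (135 + I*sqrt(29))**2 ≈ 18196.0 + 1454.0*I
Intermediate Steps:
T(o) = sqrt(5 + o)
b(c) = sqrt(5 + c)
N(A) = -3 + A (N(A) = (-3 + A)*1 = -3 + A)
(b(-34) + (N(22) + 116))**2 = (sqrt(5 - 34) + ((-3 + 22) + 116))**2 = (sqrt(-29) + (19 + 116))**2 = (I*sqrt(29) + 135)**2 = (135 + I*sqrt(29))**2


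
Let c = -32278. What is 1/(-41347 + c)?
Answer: -1/73625 ≈ -1.3582e-5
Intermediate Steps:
1/(-41347 + c) = 1/(-41347 - 32278) = 1/(-73625) = -1/73625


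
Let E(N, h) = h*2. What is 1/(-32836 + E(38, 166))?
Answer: -1/32504 ≈ -3.0765e-5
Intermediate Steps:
E(N, h) = 2*h
1/(-32836 + E(38, 166)) = 1/(-32836 + 2*166) = 1/(-32836 + 332) = 1/(-32504) = -1/32504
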